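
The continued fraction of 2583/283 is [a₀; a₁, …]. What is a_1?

2583 = 9·283 + 36   →  a_0 = 9
283 = 7·36 + 31   →  a_1 = 7

7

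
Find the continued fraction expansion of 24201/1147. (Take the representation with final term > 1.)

[21; 10, 16, 3, 2]

24201 = 21·1147 + 114
1147 = 10·114 + 7
114 = 16·7 + 2
7 = 3·2 + 1
2 = 2·1 + 0  (stop)
So 24201/1147 = [21; 10, 16, 3, 2].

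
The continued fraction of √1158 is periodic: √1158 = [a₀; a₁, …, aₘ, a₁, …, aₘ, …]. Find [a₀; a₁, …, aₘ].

a₀ = ⌊√1158⌋ = 34.
With m₀=0, d₀=1 and mₖ₊₁ = dₖaₖ − mₖ, dₖ₊₁ = (n − mₖ₊₁²)/dₖ, aₖ₊₁ = ⌊(a₀+mₖ₊₁)/dₖ₊₁⌋:
  k=1: m=34, d=2, a=34
  k=2: m=34, d=1, a=68
d=1 and a=2a₀=68 at k=2, so the next step gives (m, d) = (34, 2) again — its k=1 value — and the period has length 2.

[34; 34, 68]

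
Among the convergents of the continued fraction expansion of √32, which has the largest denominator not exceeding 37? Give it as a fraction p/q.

198/35

√32 = [5; 1, 1, 1, 10, …] (period length 4).
Convergents:
  p_0/q_0 = 5/1
  p_1/q_1 = 6/1
  p_2/q_2 = 11/2
  p_3/q_3 = 17/3
  p_4/q_4 = 181/32
  p_5/q_5 = 198/35
  p_6/q_6 = 379/67
q_5 = 35 ≤ 37 < 67 = q_6, so the answer is 198/35.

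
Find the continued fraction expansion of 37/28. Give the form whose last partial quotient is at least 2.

[1; 3, 9]

37 = 1·28 + 9
28 = 3·9 + 1
9 = 9·1 + 0  (stop)
So 37/28 = [1; 3, 9].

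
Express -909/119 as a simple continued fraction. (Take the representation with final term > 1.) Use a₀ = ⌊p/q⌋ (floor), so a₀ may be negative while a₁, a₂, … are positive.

-909 = -8·119 + 43
119 = 2·43 + 33
43 = 1·33 + 10
33 = 3·10 + 3
10 = 3·3 + 1
3 = 3·1 + 0  (stop)
So -909/119 = [-8; 2, 1, 3, 3, 3].

[-8; 2, 1, 3, 3, 3]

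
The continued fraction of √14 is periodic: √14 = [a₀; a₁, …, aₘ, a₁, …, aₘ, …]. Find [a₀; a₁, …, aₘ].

a₀ = ⌊√14⌋ = 3.

[3; 1, 2, 1, 6]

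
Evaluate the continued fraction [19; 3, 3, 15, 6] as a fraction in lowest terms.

17911/928

Using pₖ = aₖpₖ₋₁ + pₖ₋₂ and qₖ = aₖqₖ₋₁ + qₖ₋₂:
  k=0: a=19, p=19, q=1
  k=1: a=3, p=58, q=3
  k=2: a=3, p=193, q=10
  k=3: a=15, p=2953, q=153
  k=4: a=6, p=17911, q=928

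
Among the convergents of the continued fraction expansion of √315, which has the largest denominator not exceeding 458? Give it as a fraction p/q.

7543/425

√315 = [17; 1, 2, 1, 34, …] (period length 4).
Convergents:
  p_0/q_0 = 17/1
  p_1/q_1 = 18/1
  p_2/q_2 = 53/3
  p_3/q_3 = 71/4
  p_4/q_4 = 2467/139
  p_5/q_5 = 2538/143
  p_6/q_6 = 7543/425
  p_7/q_7 = 10081/568
q_6 = 425 ≤ 458 < 568 = q_7, so the answer is 7543/425.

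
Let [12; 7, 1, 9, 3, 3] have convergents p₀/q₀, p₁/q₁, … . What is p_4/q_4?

Using pₖ = aₖpₖ₋₁ + pₖ₋₂, qₖ = aₖqₖ₋₁ + qₖ₋₂ (with p₋₁=1, p₋₂=0, q₋₁=0, q₋₂=1):
  k=0: a=12, p=12, q=1
  k=1: a=7, p=85, q=7
  k=2: a=1, p=97, q=8
  k=3: a=9, p=958, q=79
  k=4: a=3, p=2971, q=245

2971/245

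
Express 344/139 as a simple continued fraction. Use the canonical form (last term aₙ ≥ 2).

344 = 2×139 + 66
139 = 2×66 + 7
66 = 9×7 + 3
7 = 2×3 + 1
3 = 3×1 + 0  (stop)
So 344/139 = [2; 2, 9, 2, 3].

[2; 2, 9, 2, 3]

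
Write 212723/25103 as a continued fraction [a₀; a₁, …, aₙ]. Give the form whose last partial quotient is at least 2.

212723 = 8·25103 + 11899
25103 = 2·11899 + 1305
11899 = 9·1305 + 154
1305 = 8·154 + 73
154 = 2·73 + 8
73 = 9·8 + 1
8 = 8·1 + 0  (stop)
So 212723/25103 = [8; 2, 9, 8, 2, 9, 8].

[8; 2, 9, 8, 2, 9, 8]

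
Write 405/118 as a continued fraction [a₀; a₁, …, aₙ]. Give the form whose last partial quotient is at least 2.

[3; 2, 3, 5, 3]

405 = 3*118 + 51
118 = 2*51 + 16
51 = 3*16 + 3
16 = 5*3 + 1
3 = 3*1 + 0  (stop)
So 405/118 = [3; 2, 3, 5, 3].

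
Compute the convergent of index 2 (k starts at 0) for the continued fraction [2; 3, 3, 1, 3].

Using pₖ = aₖpₖ₋₁ + pₖ₋₂, qₖ = aₖqₖ₋₁ + qₖ₋₂ (with p₋₁=1, p₋₂=0, q₋₁=0, q₋₂=1):
  k=0: a=2, p=2, q=1
  k=1: a=3, p=7, q=3
  k=2: a=3, p=23, q=10

23/10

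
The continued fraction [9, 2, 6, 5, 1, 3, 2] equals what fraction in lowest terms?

Using pₖ = aₖpₖ₋₁ + pₖ₋₂ and qₖ = aₖqₖ₋₁ + qₖ₋₂:
  k=0: a=9, p=9, q=1
  k=1: a=2, p=19, q=2
  k=2: a=6, p=123, q=13
  k=3: a=5, p=634, q=67
  k=4: a=1, p=757, q=80
  k=5: a=3, p=2905, q=307
  k=6: a=2, p=6567, q=694

6567/694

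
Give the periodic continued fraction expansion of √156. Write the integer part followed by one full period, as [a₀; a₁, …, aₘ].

a₀ = ⌊√156⌋ = 12.

[12; 2, 24]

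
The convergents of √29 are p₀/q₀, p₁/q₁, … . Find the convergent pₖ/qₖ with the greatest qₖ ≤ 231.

√29 = [5; 2, 1, 1, 2, 10, …] (period length 5).
Convergents:
  p_0/q_0 = 5/1
  p_1/q_1 = 11/2
  p_2/q_2 = 16/3
  p_3/q_3 = 27/5
  p_4/q_4 = 70/13
  p_5/q_5 = 727/135
  p_6/q_6 = 1524/283
q_5 = 135 ≤ 231 < 283 = q_6, so the answer is 727/135.

727/135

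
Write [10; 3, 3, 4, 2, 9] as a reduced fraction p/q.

Fold from the inside: start with 9/1.
  2 + 1/9 = 19/9
  4 + 9/19 = 85/19
  3 + 19/85 = 274/85
  3 + 85/274 = 907/274
  10 + 274/907 = 9344/907

9344/907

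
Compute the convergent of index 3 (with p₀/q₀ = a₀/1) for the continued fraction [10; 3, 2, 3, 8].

Using pₖ = aₖpₖ₋₁ + pₖ₋₂, qₖ = aₖqₖ₋₁ + qₖ₋₂ (with p₋₁=1, p₋₂=0, q₋₁=0, q₋₂=1):
  k=0: a=10, p=10, q=1
  k=1: a=3, p=31, q=3
  k=2: a=2, p=72, q=7
  k=3: a=3, p=247, q=24

247/24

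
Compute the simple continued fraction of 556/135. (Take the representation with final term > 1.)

556 = 4·135 + 16
135 = 8·16 + 7
16 = 2·7 + 2
7 = 3·2 + 1
2 = 2·1 + 0  (stop)
So 556/135 = [4; 8, 2, 3, 2].

[4; 8, 2, 3, 2]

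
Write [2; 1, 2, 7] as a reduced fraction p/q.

Fold from the inside: start with 7/1.
  2 + 1/7 = 15/7
  1 + 7/15 = 22/15
  2 + 15/22 = 59/22

59/22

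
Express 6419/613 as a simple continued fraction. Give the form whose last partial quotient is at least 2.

6419 = 10×613 + 289
613 = 2×289 + 35
289 = 8×35 + 9
35 = 3×9 + 8
9 = 1×8 + 1
8 = 8×1 + 0  (stop)
So 6419/613 = [10; 2, 8, 3, 1, 8].

[10; 2, 8, 3, 1, 8]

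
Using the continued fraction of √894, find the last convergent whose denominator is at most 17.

√894 = [29; 1, 8, 1, 58, …] (period length 4).
Convergents:
  p_0/q_0 = 29/1
  p_1/q_1 = 30/1
  p_2/q_2 = 269/9
  p_3/q_3 = 299/10
  p_4/q_4 = 17611/589
q_3 = 10 ≤ 17 < 589 = q_4, so the answer is 299/10.

299/10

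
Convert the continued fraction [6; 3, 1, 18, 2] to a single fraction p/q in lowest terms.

963/154

Using pₖ = aₖpₖ₋₁ + pₖ₋₂ and qₖ = aₖqₖ₋₁ + qₖ₋₂:
  k=0: a=6, p=6, q=1
  k=1: a=3, p=19, q=3
  k=2: a=1, p=25, q=4
  k=3: a=18, p=469, q=75
  k=4: a=2, p=963, q=154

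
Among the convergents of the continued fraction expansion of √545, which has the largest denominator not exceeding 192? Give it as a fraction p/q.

1961/84

√545 = [23; 2, 1, 8, 1, 2, 46, …] (period length 6).
Convergents:
  p_0/q_0 = 23/1
  p_1/q_1 = 47/2
  p_2/q_2 = 70/3
  p_3/q_3 = 607/26
  p_4/q_4 = 677/29
  p_5/q_5 = 1961/84
  p_6/q_6 = 90883/3893
q_5 = 84 ≤ 192 < 3893 = q_6, so the answer is 1961/84.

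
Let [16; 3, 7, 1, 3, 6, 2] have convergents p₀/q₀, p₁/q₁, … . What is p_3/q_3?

Using pₖ = aₖpₖ₋₁ + pₖ₋₂, qₖ = aₖqₖ₋₁ + qₖ₋₂ (with p₋₁=1, p₋₂=0, q₋₁=0, q₋₂=1):
  k=0: a=16, p=16, q=1
  k=1: a=3, p=49, q=3
  k=2: a=7, p=359, q=22
  k=3: a=1, p=408, q=25

408/25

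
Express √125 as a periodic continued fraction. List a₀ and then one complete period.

a₀ = ⌊√125⌋ = 11.
With m₀=0, d₀=1 and mₖ₊₁ = dₖaₖ − mₖ, dₖ₊₁ = (n − mₖ₊₁²)/dₖ, aₖ₊₁ = ⌊(a₀+mₖ₊₁)/dₖ₊₁⌋:
  k=1: m=11, d=4, a=5
  k=2: m=9, d=11, a=1
  k=3: m=2, d=11, a=1
  k=4: m=9, d=4, a=5
  k=5: m=11, d=1, a=22
d=1 and a=2a₀=22 at k=5, so the next step gives (m, d) = (11, 4) again — its k=1 value — and the period has length 5.

[11; 5, 1, 1, 5, 22]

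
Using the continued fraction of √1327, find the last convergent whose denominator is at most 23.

√1327 = [36; 2, 2, 1, 35, 1, 2, 2, 72, …] (period length 8).
Convergents:
  p_0/q_0 = 36/1
  p_1/q_1 = 73/2
  p_2/q_2 = 182/5
  p_3/q_3 = 255/7
  p_4/q_4 = 9107/250
q_3 = 7 ≤ 23 < 250 = q_4, so the answer is 255/7.

255/7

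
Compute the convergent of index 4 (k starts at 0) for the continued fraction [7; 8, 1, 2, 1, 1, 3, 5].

Using pₖ = aₖpₖ₋₁ + pₖ₋₂, qₖ = aₖqₖ₋₁ + qₖ₋₂ (with p₋₁=1, p₋₂=0, q₋₁=0, q₋₂=1):
  k=0: a=7, p=7, q=1
  k=1: a=8, p=57, q=8
  k=2: a=1, p=64, q=9
  k=3: a=2, p=185, q=26
  k=4: a=1, p=249, q=35

249/35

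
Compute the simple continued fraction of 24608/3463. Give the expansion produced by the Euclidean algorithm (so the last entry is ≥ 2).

24608 = 7*3463 + 367
3463 = 9*367 + 160
367 = 2*160 + 47
160 = 3*47 + 19
47 = 2*19 + 9
19 = 2*9 + 1
9 = 9*1 + 0  (stop)
So 24608/3463 = [7; 9, 2, 3, 2, 2, 9].

[7; 9, 2, 3, 2, 2, 9]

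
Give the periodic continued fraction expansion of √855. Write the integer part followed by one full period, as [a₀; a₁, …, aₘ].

a₀ = ⌊√855⌋ = 29.
With m₀=0, d₀=1 and mₖ₊₁ = dₖaₖ − mₖ, dₖ₊₁ = (n − mₖ₊₁²)/dₖ, aₖ₊₁ = ⌊(a₀+mₖ₊₁)/dₖ₊₁⌋:
  k=1: m=29, d=14, a=4
  k=2: m=27, d=9, a=6
  k=3: m=27, d=14, a=4
  k=4: m=29, d=1, a=58
d=1 and a=2a₀=58 at k=4, so the next step gives (m, d) = (29, 14) again — its k=1 value — and the period has length 4.

[29; 4, 6, 4, 58]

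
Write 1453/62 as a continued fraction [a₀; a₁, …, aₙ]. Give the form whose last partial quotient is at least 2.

[23; 2, 3, 2, 1, 2]

1453 = 23×62 + 27
62 = 2×27 + 8
27 = 3×8 + 3
8 = 2×3 + 2
3 = 1×2 + 1
2 = 2×1 + 0  (stop)
So 1453/62 = [23; 2, 3, 2, 1, 2].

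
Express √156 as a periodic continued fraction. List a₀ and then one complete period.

[12; 2, 24]

a₀ = ⌊√156⌋ = 12.
With m₀=0, d₀=1 and mₖ₊₁ = dₖaₖ − mₖ, dₖ₊₁ = (n − mₖ₊₁²)/dₖ, aₖ₊₁ = ⌊(a₀+mₖ₊₁)/dₖ₊₁⌋:
  k=1: m=12, d=12, a=2
  k=2: m=12, d=1, a=24
d=1 and a=2a₀=24 at k=2, so the next step gives (m, d) = (12, 12) again — its k=1 value — and the period has length 2.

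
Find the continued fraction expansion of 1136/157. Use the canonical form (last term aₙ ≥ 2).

[7; 4, 4, 9]

1136 = 7*157 + 37
157 = 4*37 + 9
37 = 4*9 + 1
9 = 9*1 + 0  (stop)
So 1136/157 = [7; 4, 4, 9].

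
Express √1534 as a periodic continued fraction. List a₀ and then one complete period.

[39; 6, 78]

a₀ = ⌊√1534⌋ = 39.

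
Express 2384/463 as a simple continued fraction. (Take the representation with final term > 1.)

[5; 6, 1, 2, 2, 4, 2]

2384 = 5×463 + 69
463 = 6×69 + 49
69 = 1×49 + 20
49 = 2×20 + 9
20 = 2×9 + 2
9 = 4×2 + 1
2 = 2×1 + 0  (stop)
So 2384/463 = [5; 6, 1, 2, 2, 4, 2].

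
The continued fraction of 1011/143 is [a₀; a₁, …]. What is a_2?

3

1011 = 7·143 + 10   →  a_0 = 7
143 = 14·10 + 3   →  a_1 = 14
10 = 3·3 + 1   →  a_2 = 3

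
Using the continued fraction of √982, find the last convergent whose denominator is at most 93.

√982 = [31; 2, 1, 30, 1, 2, 62, …] (period length 6).
Convergents:
  p_0/q_0 = 31/1
  p_1/q_1 = 63/2
  p_2/q_2 = 94/3
  p_3/q_3 = 2883/92
  p_4/q_4 = 2977/95
q_3 = 92 ≤ 93 < 95 = q_4, so the answer is 2883/92.

2883/92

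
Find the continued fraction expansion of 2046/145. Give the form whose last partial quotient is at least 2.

[14; 9, 16]

2046 = 14·145 + 16
145 = 9·16 + 1
16 = 16·1 + 0  (stop)
So 2046/145 = [14; 9, 16].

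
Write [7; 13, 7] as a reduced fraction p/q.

651/92

Using pₖ = aₖpₖ₋₁ + pₖ₋₂ and qₖ = aₖqₖ₋₁ + qₖ₋₂:
  k=0: a=7, p=7, q=1
  k=1: a=13, p=92, q=13
  k=2: a=7, p=651, q=92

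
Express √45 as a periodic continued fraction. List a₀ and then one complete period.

a₀ = ⌊√45⌋ = 6.

[6; 1, 2, 2, 2, 1, 12]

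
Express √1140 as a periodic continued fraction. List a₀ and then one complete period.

[33; 1, 3, 4, 3, 1, 66]

a₀ = ⌊√1140⌋ = 33.
With m₀=0, d₀=1 and mₖ₊₁ = dₖaₖ − mₖ, dₖ₊₁ = (n − mₖ₊₁²)/dₖ, aₖ₊₁ = ⌊(a₀+mₖ₊₁)/dₖ₊₁⌋:
  k=1: m=33, d=51, a=1
  k=2: m=18, d=16, a=3
  k=3: m=30, d=15, a=4
  k=4: m=30, d=16, a=3
  k=5: m=18, d=51, a=1
  k=6: m=33, d=1, a=66
d=1 and a=2a₀=66 at k=6, so the next step gives (m, d) = (33, 51) again — its k=1 value — and the period has length 6.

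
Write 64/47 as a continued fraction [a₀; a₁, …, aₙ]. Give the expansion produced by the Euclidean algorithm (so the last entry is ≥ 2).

64 = 1*47 + 17
47 = 2*17 + 13
17 = 1*13 + 4
13 = 3*4 + 1
4 = 4*1 + 0  (stop)
So 64/47 = [1; 2, 1, 3, 4].

[1; 2, 1, 3, 4]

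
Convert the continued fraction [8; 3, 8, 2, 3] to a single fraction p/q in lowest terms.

1531/184

Fold from the inside: start with 3/1.
  2 + 1/3 = 7/3
  8 + 3/7 = 59/7
  3 + 7/59 = 184/59
  8 + 59/184 = 1531/184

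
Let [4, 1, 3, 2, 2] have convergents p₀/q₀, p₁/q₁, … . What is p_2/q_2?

19/4

Using pₖ = aₖpₖ₋₁ + pₖ₋₂, qₖ = aₖqₖ₋₁ + qₖ₋₂ (with p₋₁=1, p₋₂=0, q₋₁=0, q₋₂=1):
  k=0: a=4, p=4, q=1
  k=1: a=1, p=5, q=1
  k=2: a=3, p=19, q=4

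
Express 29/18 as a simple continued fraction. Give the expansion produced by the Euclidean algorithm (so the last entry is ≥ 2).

[1; 1, 1, 1, 1, 3]

29 = 1×18 + 11
18 = 1×11 + 7
11 = 1×7 + 4
7 = 1×4 + 3
4 = 1×3 + 1
3 = 3×1 + 0  (stop)
So 29/18 = [1; 1, 1, 1, 1, 3].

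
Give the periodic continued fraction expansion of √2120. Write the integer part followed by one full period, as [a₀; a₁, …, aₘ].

a₀ = ⌊√2120⌋ = 46.
With m₀=0, d₀=1 and mₖ₊₁ = dₖaₖ − mₖ, dₖ₊₁ = (n − mₖ₊₁²)/dₖ, aₖ₊₁ = ⌊(a₀+mₖ₊₁)/dₖ₊₁⌋:
  k=1: m=46, d=4, a=23
  k=2: m=46, d=1, a=92
d=1 and a=2a₀=92 at k=2, so the next step gives (m, d) = (46, 4) again — its k=1 value — and the period has length 2.

[46; 23, 92]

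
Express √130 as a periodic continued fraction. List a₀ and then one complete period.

[11; 2, 2, 22]

a₀ = ⌊√130⌋ = 11.
With m₀=0, d₀=1 and mₖ₊₁ = dₖaₖ − mₖ, dₖ₊₁ = (n − mₖ₊₁²)/dₖ, aₖ₊₁ = ⌊(a₀+mₖ₊₁)/dₖ₊₁⌋:
  k=1: m=11, d=9, a=2
  k=2: m=7, d=9, a=2
  k=3: m=11, d=1, a=22
d=1 and a=2a₀=22 at k=3, so the next step gives (m, d) = (11, 9) again — its k=1 value — and the period has length 3.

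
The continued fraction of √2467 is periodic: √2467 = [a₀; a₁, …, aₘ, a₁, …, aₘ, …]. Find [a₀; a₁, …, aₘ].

a₀ = ⌊√2467⌋ = 49.
With m₀=0, d₀=1 and mₖ₊₁ = dₖaₖ − mₖ, dₖ₊₁ = (n − mₖ₊₁²)/dₖ, aₖ₊₁ = ⌊(a₀+mₖ₊₁)/dₖ₊₁⌋:
  k=1: m=49, d=66, a=1
  k=2: m=17, d=33, a=2
  k=3: m=49, d=2, a=49
  k=4: m=49, d=33, a=2
  k=5: m=17, d=66, a=1
  k=6: m=49, d=1, a=98
d=1 and a=2a₀=98 at k=6, so the next step gives (m, d) = (49, 66) again — its k=1 value — and the period has length 6.

[49; 1, 2, 49, 2, 1, 98]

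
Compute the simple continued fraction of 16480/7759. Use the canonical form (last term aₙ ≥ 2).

16480 = 2×7759 + 962
7759 = 8×962 + 63
962 = 15×63 + 17
63 = 3×17 + 12
17 = 1×12 + 5
12 = 2×5 + 2
5 = 2×2 + 1
2 = 2×1 + 0  (stop)
So 16480/7759 = [2; 8, 15, 3, 1, 2, 2, 2].

[2; 8, 15, 3, 1, 2, 2, 2]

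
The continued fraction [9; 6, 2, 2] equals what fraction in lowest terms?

293/32

Fold from the inside: start with 2/1.
  2 + 1/2 = 5/2
  6 + 2/5 = 32/5
  9 + 5/32 = 293/32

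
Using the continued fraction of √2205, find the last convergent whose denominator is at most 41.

1080/23

√2205 = [46; 1, 22, 2, 22, 1, 92, …] (period length 6).
Convergents:
  p_0/q_0 = 46/1
  p_1/q_1 = 47/1
  p_2/q_2 = 1080/23
  p_3/q_3 = 2207/47
q_2 = 23 ≤ 41 < 47 = q_3, so the answer is 1080/23.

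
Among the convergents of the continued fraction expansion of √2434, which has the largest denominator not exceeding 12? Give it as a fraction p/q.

148/3

√2434 = [49; 2, 1, 48, 1, 2, 98, …] (period length 6).
Convergents:
  p_0/q_0 = 49/1
  p_1/q_1 = 99/2
  p_2/q_2 = 148/3
  p_3/q_3 = 7203/146
q_2 = 3 ≤ 12 < 146 = q_3, so the answer is 148/3.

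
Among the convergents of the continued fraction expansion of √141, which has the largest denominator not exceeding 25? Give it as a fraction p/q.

√141 = [11; 1, 6, 1, 22, …] (period length 4).
Convergents:
  p_0/q_0 = 11/1
  p_1/q_1 = 12/1
  p_2/q_2 = 83/7
  p_3/q_3 = 95/8
  p_4/q_4 = 2173/183
q_3 = 8 ≤ 25 < 183 = q_4, so the answer is 95/8.

95/8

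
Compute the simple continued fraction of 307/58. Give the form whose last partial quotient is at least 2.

307 = 5×58 + 17
58 = 3×17 + 7
17 = 2×7 + 3
7 = 2×3 + 1
3 = 3×1 + 0  (stop)
So 307/58 = [5; 3, 2, 2, 3].

[5; 3, 2, 2, 3]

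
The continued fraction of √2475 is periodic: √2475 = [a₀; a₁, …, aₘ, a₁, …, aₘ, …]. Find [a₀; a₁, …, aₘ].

[49; 1, 2, 1, 98]

a₀ = ⌊√2475⌋ = 49.
With m₀=0, d₀=1 and mₖ₊₁ = dₖaₖ − mₖ, dₖ₊₁ = (n − mₖ₊₁²)/dₖ, aₖ₊₁ = ⌊(a₀+mₖ₊₁)/dₖ₊₁⌋:
  k=1: m=49, d=74, a=1
  k=2: m=25, d=25, a=2
  k=3: m=25, d=74, a=1
  k=4: m=49, d=1, a=98
d=1 and a=2a₀=98 at k=4, so the next step gives (m, d) = (49, 74) again — its k=1 value — and the period has length 4.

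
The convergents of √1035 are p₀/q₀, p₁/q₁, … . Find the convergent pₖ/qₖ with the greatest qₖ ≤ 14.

193/6

√1035 = [32; 5, 1, 5, 64, …] (period length 4).
Convergents:
  p_0/q_0 = 32/1
  p_1/q_1 = 161/5
  p_2/q_2 = 193/6
  p_3/q_3 = 1126/35
q_2 = 6 ≤ 14 < 35 = q_3, so the answer is 193/6.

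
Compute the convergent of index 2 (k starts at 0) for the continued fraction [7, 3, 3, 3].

73/10

Using pₖ = aₖpₖ₋₁ + pₖ₋₂, qₖ = aₖqₖ₋₁ + qₖ₋₂ (with p₋₁=1, p₋₂=0, q₋₁=0, q₋₂=1):
  k=0: a=7, p=7, q=1
  k=1: a=3, p=22, q=3
  k=2: a=3, p=73, q=10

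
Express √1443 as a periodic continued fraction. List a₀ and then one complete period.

[37; 1, 74]

a₀ = ⌊√1443⌋ = 37.
With m₀=0, d₀=1 and mₖ₊₁ = dₖaₖ − mₖ, dₖ₊₁ = (n − mₖ₊₁²)/dₖ, aₖ₊₁ = ⌊(a₀+mₖ₊₁)/dₖ₊₁⌋:
  k=1: m=37, d=74, a=1
  k=2: m=37, d=1, a=74
d=1 and a=2a₀=74 at k=2, so the next step gives (m, d) = (37, 74) again — its k=1 value — and the period has length 2.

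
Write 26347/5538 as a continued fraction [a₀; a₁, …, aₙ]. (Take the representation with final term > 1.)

[4; 1, 3, 8, 11, 15]

26347 = 4·5538 + 4195
5538 = 1·4195 + 1343
4195 = 3·1343 + 166
1343 = 8·166 + 15
166 = 11·15 + 1
15 = 15·1 + 0  (stop)
So 26347/5538 = [4; 1, 3, 8, 11, 15].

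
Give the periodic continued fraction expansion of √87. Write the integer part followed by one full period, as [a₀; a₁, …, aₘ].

[9; 3, 18]

a₀ = ⌊√87⌋ = 9.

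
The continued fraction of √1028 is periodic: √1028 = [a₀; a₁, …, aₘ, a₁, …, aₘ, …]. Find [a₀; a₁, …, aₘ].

[32; 16, 64]

a₀ = ⌊√1028⌋ = 32.
With m₀=0, d₀=1 and mₖ₊₁ = dₖaₖ − mₖ, dₖ₊₁ = (n − mₖ₊₁²)/dₖ, aₖ₊₁ = ⌊(a₀+mₖ₊₁)/dₖ₊₁⌋:
  k=1: m=32, d=4, a=16
  k=2: m=32, d=1, a=64
d=1 and a=2a₀=64 at k=2, so the next step gives (m, d) = (32, 4) again — its k=1 value — and the period has length 2.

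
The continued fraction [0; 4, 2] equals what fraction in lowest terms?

2/9

Fold from the inside: start with 2/1.
  4 + 1/2 = 9/2
  0 + 2/9 = 2/9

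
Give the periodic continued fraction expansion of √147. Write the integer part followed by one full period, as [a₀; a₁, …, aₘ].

a₀ = ⌊√147⌋ = 12.
With m₀=0, d₀=1 and mₖ₊₁ = dₖaₖ − mₖ, dₖ₊₁ = (n − mₖ₊₁²)/dₖ, aₖ₊₁ = ⌊(a₀+mₖ₊₁)/dₖ₊₁⌋:
  k=1: m=12, d=3, a=8
  k=2: m=12, d=1, a=24
d=1 and a=2a₀=24 at k=2, so the next step gives (m, d) = (12, 3) again — its k=1 value — and the period has length 2.

[12; 8, 24]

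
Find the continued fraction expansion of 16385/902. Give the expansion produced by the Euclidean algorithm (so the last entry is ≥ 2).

[18; 6, 18, 1, 1, 1, 2]

16385 = 18×902 + 149
902 = 6×149 + 8
149 = 18×8 + 5
8 = 1×5 + 3
5 = 1×3 + 2
3 = 1×2 + 1
2 = 2×1 + 0  (stop)
So 16385/902 = [18; 6, 18, 1, 1, 1, 2].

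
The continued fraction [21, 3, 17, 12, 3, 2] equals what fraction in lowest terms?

95822/4493

Using pₖ = aₖpₖ₋₁ + pₖ₋₂ and qₖ = aₖqₖ₋₁ + qₖ₋₂:
  k=0: a=21, p=21, q=1
  k=1: a=3, p=64, q=3
  k=2: a=17, p=1109, q=52
  k=3: a=12, p=13372, q=627
  k=4: a=3, p=41225, q=1933
  k=5: a=2, p=95822, q=4493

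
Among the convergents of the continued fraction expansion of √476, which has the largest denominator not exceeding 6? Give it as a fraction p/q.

√476 = [21; 1, 4, 2, 10, 2, 4, 1, 42, …] (period length 8).
Convergents:
  p_0/q_0 = 21/1
  p_1/q_1 = 22/1
  p_2/q_2 = 109/5
  p_3/q_3 = 240/11
q_2 = 5 ≤ 6 < 11 = q_3, so the answer is 109/5.

109/5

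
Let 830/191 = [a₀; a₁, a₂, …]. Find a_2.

830 = 4·191 + 66   →  a_0 = 4
191 = 2·66 + 59   →  a_1 = 2
66 = 1·59 + 7   →  a_2 = 1

1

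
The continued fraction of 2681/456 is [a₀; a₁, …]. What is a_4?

2

2681 = 5·456 + 401   →  a_0 = 5
456 = 1·401 + 55   →  a_1 = 1
401 = 7·55 + 16   →  a_2 = 7
55 = 3·16 + 7   →  a_3 = 3
16 = 2·7 + 2   →  a_4 = 2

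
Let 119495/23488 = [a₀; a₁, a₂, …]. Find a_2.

2

119495 = 5·23488 + 2055   →  a_0 = 5
23488 = 11·2055 + 883   →  a_1 = 11
2055 = 2·883 + 289   →  a_2 = 2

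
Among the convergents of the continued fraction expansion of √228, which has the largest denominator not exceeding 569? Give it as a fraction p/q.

√228 = [15; 10, 30, …] (period length 2).
Convergents:
  p_0/q_0 = 15/1
  p_1/q_1 = 151/10
  p_2/q_2 = 4545/301
  p_3/q_3 = 45601/3020
q_2 = 301 ≤ 569 < 3020 = q_3, so the answer is 4545/301.

4545/301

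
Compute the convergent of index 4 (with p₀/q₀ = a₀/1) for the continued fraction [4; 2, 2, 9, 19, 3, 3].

3955/898

Using pₖ = aₖpₖ₋₁ + pₖ₋₂, qₖ = aₖqₖ₋₁ + qₖ₋₂ (with p₋₁=1, p₋₂=0, q₋₁=0, q₋₂=1):
  k=0: a=4, p=4, q=1
  k=1: a=2, p=9, q=2
  k=2: a=2, p=22, q=5
  k=3: a=9, p=207, q=47
  k=4: a=19, p=3955, q=898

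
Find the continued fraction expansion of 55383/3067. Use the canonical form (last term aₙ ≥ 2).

[18; 17, 3, 19, 3]

55383 = 18*3067 + 177
3067 = 17*177 + 58
177 = 3*58 + 3
58 = 19*3 + 1
3 = 3*1 + 0  (stop)
So 55383/3067 = [18; 17, 3, 19, 3].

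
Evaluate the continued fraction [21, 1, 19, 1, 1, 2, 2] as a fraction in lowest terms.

Fold from the inside: start with 2/1.
  2 + 1/2 = 5/2
  1 + 2/5 = 7/5
  1 + 5/7 = 12/7
  19 + 7/12 = 235/12
  1 + 12/235 = 247/235
  21 + 235/247 = 5422/247

5422/247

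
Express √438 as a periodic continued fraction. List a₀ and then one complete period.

a₀ = ⌊√438⌋ = 20.

[20; 1, 12, 1, 40]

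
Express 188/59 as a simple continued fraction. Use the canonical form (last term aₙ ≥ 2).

188 = 3·59 + 11
59 = 5·11 + 4
11 = 2·4 + 3
4 = 1·3 + 1
3 = 3·1 + 0  (stop)
So 188/59 = [3; 5, 2, 1, 3].

[3; 5, 2, 1, 3]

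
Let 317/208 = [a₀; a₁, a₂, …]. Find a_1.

1

317 = 1·208 + 109   →  a_0 = 1
208 = 1·109 + 99   →  a_1 = 1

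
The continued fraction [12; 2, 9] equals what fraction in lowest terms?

237/19

Fold from the inside: start with 9/1.
  2 + 1/9 = 19/9
  12 + 9/19 = 237/19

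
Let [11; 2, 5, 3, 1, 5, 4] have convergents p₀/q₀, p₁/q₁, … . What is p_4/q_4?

Using pₖ = aₖpₖ₋₁ + pₖ₋₂, qₖ = aₖqₖ₋₁ + qₖ₋₂ (with p₋₁=1, p₋₂=0, q₋₁=0, q₋₂=1):
  k=0: a=11, p=11, q=1
  k=1: a=2, p=23, q=2
  k=2: a=5, p=126, q=11
  k=3: a=3, p=401, q=35
  k=4: a=1, p=527, q=46

527/46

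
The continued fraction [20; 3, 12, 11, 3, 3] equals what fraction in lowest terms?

Using pₖ = aₖpₖ₋₁ + pₖ₋₂ and qₖ = aₖqₖ₋₁ + qₖ₋₂:
  k=0: a=20, p=20, q=1
  k=1: a=3, p=61, q=3
  k=2: a=12, p=752, q=37
  k=3: a=11, p=8333, q=410
  k=4: a=3, p=25751, q=1267
  k=5: a=3, p=85586, q=4211

85586/4211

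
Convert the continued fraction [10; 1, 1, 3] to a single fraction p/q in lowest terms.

74/7

Using pₖ = aₖpₖ₋₁ + pₖ₋₂ and qₖ = aₖqₖ₋₁ + qₖ₋₂:
  k=0: a=10, p=10, q=1
  k=1: a=1, p=11, q=1
  k=2: a=1, p=21, q=2
  k=3: a=3, p=74, q=7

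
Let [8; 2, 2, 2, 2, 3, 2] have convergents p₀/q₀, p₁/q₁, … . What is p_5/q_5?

833/99

Using pₖ = aₖpₖ₋₁ + pₖ₋₂, qₖ = aₖqₖ₋₁ + qₖ₋₂ (with p₋₁=1, p₋₂=0, q₋₁=0, q₋₂=1):
  k=0: a=8, p=8, q=1
  k=1: a=2, p=17, q=2
  k=2: a=2, p=42, q=5
  k=3: a=2, p=101, q=12
  k=4: a=2, p=244, q=29
  k=5: a=3, p=833, q=99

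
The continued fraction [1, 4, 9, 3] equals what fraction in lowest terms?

143/115

Using pₖ = aₖpₖ₋₁ + pₖ₋₂ and qₖ = aₖqₖ₋₁ + qₖ₋₂:
  k=0: a=1, p=1, q=1
  k=1: a=4, p=5, q=4
  k=2: a=9, p=46, q=37
  k=3: a=3, p=143, q=115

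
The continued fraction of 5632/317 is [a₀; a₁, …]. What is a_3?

5632 = 17·317 + 243   →  a_0 = 17
317 = 1·243 + 74   →  a_1 = 1
243 = 3·74 + 21   →  a_2 = 3
74 = 3·21 + 11   →  a_3 = 3

3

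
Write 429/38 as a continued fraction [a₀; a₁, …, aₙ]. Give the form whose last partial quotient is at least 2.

429 = 11*38 + 11
38 = 3*11 + 5
11 = 2*5 + 1
5 = 5*1 + 0  (stop)
So 429/38 = [11; 3, 2, 5].

[11; 3, 2, 5]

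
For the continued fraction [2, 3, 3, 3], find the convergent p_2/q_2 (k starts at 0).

23/10

Using pₖ = aₖpₖ₋₁ + pₖ₋₂, qₖ = aₖqₖ₋₁ + qₖ₋₂ (with p₋₁=1, p₋₂=0, q₋₁=0, q₋₂=1):
  k=0: a=2, p=2, q=1
  k=1: a=3, p=7, q=3
  k=2: a=3, p=23, q=10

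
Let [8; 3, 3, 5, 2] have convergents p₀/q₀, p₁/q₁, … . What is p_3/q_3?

440/53

Using pₖ = aₖpₖ₋₁ + pₖ₋₂, qₖ = aₖqₖ₋₁ + qₖ₋₂ (with p₋₁=1, p₋₂=0, q₋₁=0, q₋₂=1):
  k=0: a=8, p=8, q=1
  k=1: a=3, p=25, q=3
  k=2: a=3, p=83, q=10
  k=3: a=5, p=440, q=53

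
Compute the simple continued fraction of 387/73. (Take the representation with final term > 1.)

387 = 5·73 + 22
73 = 3·22 + 7
22 = 3·7 + 1
7 = 7·1 + 0  (stop)
So 387/73 = [5; 3, 3, 7].

[5; 3, 3, 7]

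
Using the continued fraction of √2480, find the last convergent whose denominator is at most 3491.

124001/2490

√2480 = [49; 1, 3, 1, 98, …] (period length 4).
Convergents:
  p_0/q_0 = 49/1
  p_1/q_1 = 50/1
  p_2/q_2 = 199/4
  p_3/q_3 = 249/5
  p_4/q_4 = 24601/494
  p_5/q_5 = 24850/499
  p_6/q_6 = 99151/1991
  p_7/q_7 = 124001/2490
  p_8/q_8 = 12251249/246011
q_7 = 2490 ≤ 3491 < 246011 = q_8, so the answer is 124001/2490.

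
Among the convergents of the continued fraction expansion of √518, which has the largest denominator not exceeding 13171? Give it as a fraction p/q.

108313/4759

√518 = [22; 1, 3, 6, 3, 1, 44, …] (period length 6).
Convergents:
  p_0/q_0 = 22/1
  p_1/q_1 = 23/1
  p_2/q_2 = 91/4
  p_3/q_3 = 569/25
  p_4/q_4 = 1798/79
  p_5/q_5 = 2367/104
  p_6/q_6 = 105946/4655
  p_7/q_7 = 108313/4759
  p_8/q_8 = 430885/18932
q_7 = 4759 ≤ 13171 < 18932 = q_8, so the answer is 108313/4759.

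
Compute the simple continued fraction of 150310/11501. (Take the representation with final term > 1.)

150310 = 13×11501 + 797
11501 = 14×797 + 343
797 = 2×343 + 111
343 = 3×111 + 10
111 = 11×10 + 1
10 = 10×1 + 0  (stop)
So 150310/11501 = [13; 14, 2, 3, 11, 10].

[13; 14, 2, 3, 11, 10]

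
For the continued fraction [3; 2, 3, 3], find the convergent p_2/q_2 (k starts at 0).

24/7

Using pₖ = aₖpₖ₋₁ + pₖ₋₂, qₖ = aₖqₖ₋₁ + qₖ₋₂ (with p₋₁=1, p₋₂=0, q₋₁=0, q₋₂=1):
  k=0: a=3, p=3, q=1
  k=1: a=2, p=7, q=2
  k=2: a=3, p=24, q=7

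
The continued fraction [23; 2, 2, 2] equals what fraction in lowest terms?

281/12

Fold from the inside: start with 2/1.
  2 + 1/2 = 5/2
  2 + 2/5 = 12/5
  23 + 5/12 = 281/12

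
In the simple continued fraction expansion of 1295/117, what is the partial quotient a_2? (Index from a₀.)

1295 = 11·117 + 8   →  a_0 = 11
117 = 14·8 + 5   →  a_1 = 14
8 = 1·5 + 3   →  a_2 = 1

1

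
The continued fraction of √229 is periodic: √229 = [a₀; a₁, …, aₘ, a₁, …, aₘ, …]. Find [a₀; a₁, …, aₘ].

a₀ = ⌊√229⌋ = 15.
With m₀=0, d₀=1 and mₖ₊₁ = dₖaₖ − mₖ, dₖ₊₁ = (n − mₖ₊₁²)/dₖ, aₖ₊₁ = ⌊(a₀+mₖ₊₁)/dₖ₊₁⌋:
  k=1: m=15, d=4, a=7
  k=2: m=13, d=15, a=1
  k=3: m=2, d=15, a=1
  k=4: m=13, d=4, a=7
  k=5: m=15, d=1, a=30
d=1 and a=2a₀=30 at k=5, so the next step gives (m, d) = (15, 4) again — its k=1 value — and the period has length 5.

[15; 7, 1, 1, 7, 30]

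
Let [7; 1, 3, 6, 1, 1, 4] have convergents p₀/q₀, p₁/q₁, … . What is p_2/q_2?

Using pₖ = aₖpₖ₋₁ + pₖ₋₂, qₖ = aₖqₖ₋₁ + qₖ₋₂ (with p₋₁=1, p₋₂=0, q₋₁=0, q₋₂=1):
  k=0: a=7, p=7, q=1
  k=1: a=1, p=8, q=1
  k=2: a=3, p=31, q=4

31/4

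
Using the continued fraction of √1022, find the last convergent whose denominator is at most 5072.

65440/2047

√1022 = [31; 1, 30, 1, 62, …] (period length 4).
Convergents:
  p_0/q_0 = 31/1
  p_1/q_1 = 32/1
  p_2/q_2 = 991/31
  p_3/q_3 = 1023/32
  p_4/q_4 = 64417/2015
  p_5/q_5 = 65440/2047
  p_6/q_6 = 2027617/63425
q_5 = 2047 ≤ 5072 < 63425 = q_6, so the answer is 65440/2047.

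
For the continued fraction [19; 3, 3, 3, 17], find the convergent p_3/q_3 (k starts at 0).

Using pₖ = aₖpₖ₋₁ + pₖ₋₂, qₖ = aₖqₖ₋₁ + qₖ₋₂ (with p₋₁=1, p₋₂=0, q₋₁=0, q₋₂=1):
  k=0: a=19, p=19, q=1
  k=1: a=3, p=58, q=3
  k=2: a=3, p=193, q=10
  k=3: a=3, p=637, q=33

637/33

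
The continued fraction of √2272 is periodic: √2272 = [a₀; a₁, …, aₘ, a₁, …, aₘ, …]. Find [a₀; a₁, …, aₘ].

a₀ = ⌊√2272⌋ = 47.
With m₀=0, d₀=1 and mₖ₊₁ = dₖaₖ − mₖ, dₖ₊₁ = (n − mₖ₊₁²)/dₖ, aₖ₊₁ = ⌊(a₀+mₖ₊₁)/dₖ₊₁⌋:
  k=1: m=47, d=63, a=1
  k=2: m=16, d=32, a=1
  k=3: m=16, d=63, a=1
  k=4: m=47, d=1, a=94
d=1 and a=2a₀=94 at k=4, so the next step gives (m, d) = (47, 63) again — its k=1 value — and the period has length 4.

[47; 1, 1, 1, 94]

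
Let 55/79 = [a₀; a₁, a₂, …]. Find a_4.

2

55 = 0·79 + 55   →  a_0 = 0
79 = 1·55 + 24   →  a_1 = 1
55 = 2·24 + 7   →  a_2 = 2
24 = 3·7 + 3   →  a_3 = 3
7 = 2·3 + 1   →  a_4 = 2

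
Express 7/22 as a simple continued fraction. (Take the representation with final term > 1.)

[0; 3, 7]

7 = 0·22 + 7
22 = 3·7 + 1
7 = 7·1 + 0  (stop)
So 7/22 = [0; 3, 7].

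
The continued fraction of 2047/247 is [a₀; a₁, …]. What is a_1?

2047 = 8·247 + 71   →  a_0 = 8
247 = 3·71 + 34   →  a_1 = 3

3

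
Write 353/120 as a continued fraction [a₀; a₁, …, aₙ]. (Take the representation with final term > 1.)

[2; 1, 16, 7]

353 = 2*120 + 113
120 = 1*113 + 7
113 = 16*7 + 1
7 = 7*1 + 0  (stop)
So 353/120 = [2; 1, 16, 7].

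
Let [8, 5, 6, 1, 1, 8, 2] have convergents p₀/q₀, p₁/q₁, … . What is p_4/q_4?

Using pₖ = aₖpₖ₋₁ + pₖ₋₂, qₖ = aₖqₖ₋₁ + qₖ₋₂ (with p₋₁=1, p₋₂=0, q₋₁=0, q₋₂=1):
  k=0: a=8, p=8, q=1
  k=1: a=5, p=41, q=5
  k=2: a=6, p=254, q=31
  k=3: a=1, p=295, q=36
  k=4: a=1, p=549, q=67

549/67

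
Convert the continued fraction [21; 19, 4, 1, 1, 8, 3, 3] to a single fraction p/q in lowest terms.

Using pₖ = aₖpₖ₋₁ + pₖ₋₂ and qₖ = aₖqₖ₋₁ + qₖ₋₂:
  k=0: a=21, p=21, q=1
  k=1: a=19, p=400, q=19
  k=2: a=4, p=1621, q=77
  k=3: a=1, p=2021, q=96
  k=4: a=1, p=3642, q=173
  k=5: a=8, p=31157, q=1480
  k=6: a=3, p=97113, q=4613
  k=7: a=3, p=322496, q=15319

322496/15319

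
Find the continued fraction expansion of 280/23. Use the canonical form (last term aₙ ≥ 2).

280 = 12×23 + 4
23 = 5×4 + 3
4 = 1×3 + 1
3 = 3×1 + 0  (stop)
So 280/23 = [12; 5, 1, 3].

[12; 5, 1, 3]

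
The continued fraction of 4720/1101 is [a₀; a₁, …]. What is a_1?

4720 = 4·1101 + 316   →  a_0 = 4
1101 = 3·316 + 153   →  a_1 = 3

3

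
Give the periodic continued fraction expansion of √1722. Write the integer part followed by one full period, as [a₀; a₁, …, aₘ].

[41; 2, 82]

a₀ = ⌊√1722⌋ = 41.
With m₀=0, d₀=1 and mₖ₊₁ = dₖaₖ − mₖ, dₖ₊₁ = (n − mₖ₊₁²)/dₖ, aₖ₊₁ = ⌊(a₀+mₖ₊₁)/dₖ₊₁⌋:
  k=1: m=41, d=41, a=2
  k=2: m=41, d=1, a=82
d=1 and a=2a₀=82 at k=2, so the next step gives (m, d) = (41, 41) again — its k=1 value — and the period has length 2.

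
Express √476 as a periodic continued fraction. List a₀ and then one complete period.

[21; 1, 4, 2, 10, 2, 4, 1, 42]

a₀ = ⌊√476⌋ = 21.
With m₀=0, d₀=1 and mₖ₊₁ = dₖaₖ − mₖ, dₖ₊₁ = (n − mₖ₊₁²)/dₖ, aₖ₊₁ = ⌊(a₀+mₖ₊₁)/dₖ₊₁⌋:
  k=1: m=21, d=35, a=1
  k=2: m=14, d=8, a=4
  k=3: m=18, d=19, a=2
  k=4: m=20, d=4, a=10
  k=5: m=20, d=19, a=2
  k=6: m=18, d=8, a=4
  k=7: m=14, d=35, a=1
  k=8: m=21, d=1, a=42
d=1 and a=2a₀=42 at k=8, so the next step gives (m, d) = (21, 35) again — its k=1 value — and the period has length 8.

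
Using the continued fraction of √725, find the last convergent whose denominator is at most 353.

√725 = [26; 1, 12, 2, 12, 1, 52, …] (period length 6).
Convergents:
  p_0/q_0 = 26/1
  p_1/q_1 = 27/1
  p_2/q_2 = 350/13
  p_3/q_3 = 727/27
  p_4/q_4 = 9074/337
  p_5/q_5 = 9801/364
q_4 = 337 ≤ 353 < 364 = q_5, so the answer is 9074/337.

9074/337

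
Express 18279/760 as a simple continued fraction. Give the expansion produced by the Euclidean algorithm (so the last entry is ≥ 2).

18279 = 24×760 + 39
760 = 19×39 + 19
39 = 2×19 + 1
19 = 19×1 + 0  (stop)
So 18279/760 = [24; 19, 2, 19].

[24; 19, 2, 19]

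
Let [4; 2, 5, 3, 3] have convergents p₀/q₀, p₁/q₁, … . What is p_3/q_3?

156/35

Using pₖ = aₖpₖ₋₁ + pₖ₋₂, qₖ = aₖqₖ₋₁ + qₖ₋₂ (with p₋₁=1, p₋₂=0, q₋₁=0, q₋₂=1):
  k=0: a=4, p=4, q=1
  k=1: a=2, p=9, q=2
  k=2: a=5, p=49, q=11
  k=3: a=3, p=156, q=35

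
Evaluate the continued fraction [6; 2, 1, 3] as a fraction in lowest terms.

Fold from the inside: start with 3/1.
  1 + 1/3 = 4/3
  2 + 3/4 = 11/4
  6 + 4/11 = 70/11

70/11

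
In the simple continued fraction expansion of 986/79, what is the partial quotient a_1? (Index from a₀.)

2

986 = 12·79 + 38   →  a_0 = 12
79 = 2·38 + 3   →  a_1 = 2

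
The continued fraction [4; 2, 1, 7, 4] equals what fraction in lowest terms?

413/95

Fold from the inside: start with 4/1.
  7 + 1/4 = 29/4
  1 + 4/29 = 33/29
  2 + 29/33 = 95/33
  4 + 33/95 = 413/95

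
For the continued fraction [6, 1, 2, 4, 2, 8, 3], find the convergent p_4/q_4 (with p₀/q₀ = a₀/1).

Using pₖ = aₖpₖ₋₁ + pₖ₋₂, qₖ = aₖqₖ₋₁ + qₖ₋₂ (with p₋₁=1, p₋₂=0, q₋₁=0, q₋₂=1):
  k=0: a=6, p=6, q=1
  k=1: a=1, p=7, q=1
  k=2: a=2, p=20, q=3
  k=3: a=4, p=87, q=13
  k=4: a=2, p=194, q=29

194/29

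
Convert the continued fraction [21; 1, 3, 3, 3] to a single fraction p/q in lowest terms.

Fold from the inside: start with 3/1.
  3 + 1/3 = 10/3
  3 + 3/10 = 33/10
  1 + 10/33 = 43/33
  21 + 33/43 = 936/43

936/43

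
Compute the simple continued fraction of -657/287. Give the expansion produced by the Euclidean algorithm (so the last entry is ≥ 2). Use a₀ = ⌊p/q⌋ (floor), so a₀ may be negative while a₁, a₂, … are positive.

[-3; 1, 2, 2, 5, 2, 3]

-657 = -3·287 + 204
287 = 1·204 + 83
204 = 2·83 + 38
83 = 2·38 + 7
38 = 5·7 + 3
7 = 2·3 + 1
3 = 3·1 + 0  (stop)
So -657/287 = [-3; 1, 2, 2, 5, 2, 3].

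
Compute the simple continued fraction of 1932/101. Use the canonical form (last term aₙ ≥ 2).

1932 = 19·101 + 13
101 = 7·13 + 10
13 = 1·10 + 3
10 = 3·3 + 1
3 = 3·1 + 0  (stop)
So 1932/101 = [19; 7, 1, 3, 3].

[19; 7, 1, 3, 3]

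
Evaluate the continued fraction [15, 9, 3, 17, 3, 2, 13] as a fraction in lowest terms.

Fold from the inside: start with 13/1.
  2 + 1/13 = 27/13
  3 + 13/27 = 94/27
  17 + 27/94 = 1625/94
  3 + 94/1625 = 4969/1625
  9 + 1625/4969 = 46346/4969
  15 + 4969/46346 = 700159/46346

700159/46346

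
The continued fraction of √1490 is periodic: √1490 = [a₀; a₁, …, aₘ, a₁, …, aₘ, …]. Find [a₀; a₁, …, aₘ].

a₀ = ⌊√1490⌋ = 38.
With m₀=0, d₀=1 and mₖ₊₁ = dₖaₖ − mₖ, dₖ₊₁ = (n − mₖ₊₁²)/dₖ, aₖ₊₁ = ⌊(a₀+mₖ₊₁)/dₖ₊₁⌋:
  k=1: m=38, d=46, a=1
  k=2: m=8, d=31, a=1
  k=3: m=23, d=31, a=1
  k=4: m=8, d=46, a=1
  k=5: m=38, d=1, a=76
d=1 and a=2a₀=76 at k=5, so the next step gives (m, d) = (38, 46) again — its k=1 value — and the period has length 5.

[38; 1, 1, 1, 1, 76]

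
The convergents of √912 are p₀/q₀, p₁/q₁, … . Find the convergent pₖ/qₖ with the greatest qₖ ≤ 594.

√912 = [30; 5, 60, …] (period length 2).
Convergents:
  p_0/q_0 = 30/1
  p_1/q_1 = 151/5
  p_2/q_2 = 9090/301
  p_3/q_3 = 45601/1510
q_2 = 301 ≤ 594 < 1510 = q_3, so the answer is 9090/301.

9090/301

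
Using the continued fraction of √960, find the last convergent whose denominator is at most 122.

√960 = [30; 1, 60, …] (period length 2).
Convergents:
  p_0/q_0 = 30/1
  p_1/q_1 = 31/1
  p_2/q_2 = 1890/61
  p_3/q_3 = 1921/62
  p_4/q_4 = 117150/3781
q_3 = 62 ≤ 122 < 3781 = q_4, so the answer is 1921/62.

1921/62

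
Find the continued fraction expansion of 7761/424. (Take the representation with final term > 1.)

7761 = 18×424 + 129
424 = 3×129 + 37
129 = 3×37 + 18
37 = 2×18 + 1
18 = 18×1 + 0  (stop)
So 7761/424 = [18; 3, 3, 2, 18].

[18; 3, 3, 2, 18]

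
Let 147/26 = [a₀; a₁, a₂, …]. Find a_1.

1

147 = 5·26 + 17   →  a_0 = 5
26 = 1·17 + 9   →  a_1 = 1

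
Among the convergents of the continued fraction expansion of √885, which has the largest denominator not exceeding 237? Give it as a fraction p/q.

6991/235

√885 = [29; 1, 2, 1, 58, …] (period length 4).
Convergents:
  p_0/q_0 = 29/1
  p_1/q_1 = 30/1
  p_2/q_2 = 89/3
  p_3/q_3 = 119/4
  p_4/q_4 = 6991/235
  p_5/q_5 = 7110/239
q_4 = 235 ≤ 237 < 239 = q_5, so the answer is 6991/235.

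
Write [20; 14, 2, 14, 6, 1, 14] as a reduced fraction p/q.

885346/44115

Fold from the inside: start with 14/1.
  1 + 1/14 = 15/14
  6 + 14/15 = 104/15
  14 + 15/104 = 1471/104
  2 + 104/1471 = 3046/1471
  14 + 1471/3046 = 44115/3046
  20 + 3046/44115 = 885346/44115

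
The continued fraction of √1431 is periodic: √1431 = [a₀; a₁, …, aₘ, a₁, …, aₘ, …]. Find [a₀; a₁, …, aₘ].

[37; 1, 4, 1, 4, 1, 74]

a₀ = ⌊√1431⌋ = 37.
With m₀=0, d₀=1 and mₖ₊₁ = dₖaₖ − mₖ, dₖ₊₁ = (n − mₖ₊₁²)/dₖ, aₖ₊₁ = ⌊(a₀+mₖ₊₁)/dₖ₊₁⌋:
  k=1: m=37, d=62, a=1
  k=2: m=25, d=13, a=4
  k=3: m=27, d=54, a=1
  k=4: m=27, d=13, a=4
  k=5: m=25, d=62, a=1
  k=6: m=37, d=1, a=74
d=1 and a=2a₀=74 at k=6, so the next step gives (m, d) = (37, 62) again — its k=1 value — and the period has length 6.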